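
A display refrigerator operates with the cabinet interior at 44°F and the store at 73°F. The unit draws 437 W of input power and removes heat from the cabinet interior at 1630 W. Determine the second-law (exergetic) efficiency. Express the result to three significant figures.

COP_actual = Q̇_C/Ẇ = 1630/437.0 = 3.730.
In absolute terms T_C = 279.82 K and T_H = 295.93 K, so ΔT = 16.11 K.
COP_Carnot = T_C/ΔT = 279.82/16.11 = 17.37.
η_II = COP_actual/COP_Carnot = 3.730/17.37 = 0.2148.

0.215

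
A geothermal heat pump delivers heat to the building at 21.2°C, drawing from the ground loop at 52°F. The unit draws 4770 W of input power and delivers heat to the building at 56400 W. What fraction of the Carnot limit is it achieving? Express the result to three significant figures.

0.405

COP_actual = Q̇_H/Ẇ = 56400/4770 = 11.82.
In absolute terms T_C = 284.26 K and T_H = 294.35 K, so ΔT = 10.09 K.
COP_Carnot = T_H/ΔT = 294.35/10.09 = 29.18.
η_II = COP_actual/COP_Carnot = 11.82/29.18 = 0.4053.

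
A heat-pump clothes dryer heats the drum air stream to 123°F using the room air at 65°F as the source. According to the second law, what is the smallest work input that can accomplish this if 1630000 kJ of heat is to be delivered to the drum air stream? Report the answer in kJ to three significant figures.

162000 kJ

In absolute terms T_C = 291.48 K and T_H = 323.71 K, so ΔT = 32.22 K.
The reversible limit is COP_HP = T_H/ΔT = 10.05, so W_min = Q_H/COP = Q_H·ΔT/T_H.
W_min = 1630000 × 32.22/323.71 = 162300 kJ.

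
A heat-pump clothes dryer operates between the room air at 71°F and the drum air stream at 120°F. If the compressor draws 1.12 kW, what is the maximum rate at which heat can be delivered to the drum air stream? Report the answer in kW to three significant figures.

In absolute terms T_C = 294.82 K and T_H = 322.04 K, so ΔT = 27.22 K.
COP_Carnot = T_H/ΔT = 322.04/27.22 = 11.83.
Q̇_max = COP_Carnot × Ẇ = 11.83 × 1.120 kW = 13.25 kW.

13.2 kW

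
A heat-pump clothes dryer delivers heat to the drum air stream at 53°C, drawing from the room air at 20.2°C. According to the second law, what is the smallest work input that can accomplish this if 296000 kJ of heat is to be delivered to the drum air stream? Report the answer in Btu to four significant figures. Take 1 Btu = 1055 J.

28220 Btu

In absolute terms T_C = 293.35 K and T_H = 326.15 K, so ΔT = 32.80 K.
The reversible limit is COP_HP = T_H/ΔT = 9.944, so W_min = Q_H/COP = Q_H·ΔT/T_H.
W_min = 296000 × 32.80/326.15 = 29770 kJ = 28220 Btu.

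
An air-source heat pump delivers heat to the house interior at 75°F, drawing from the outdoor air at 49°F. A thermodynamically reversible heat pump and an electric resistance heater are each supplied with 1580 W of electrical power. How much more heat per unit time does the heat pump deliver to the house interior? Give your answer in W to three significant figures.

In absolute terms T_C = 282.59 K and T_H = 297.04 K, so ΔT = 14.44 K.
COP_Carnot = T_H/ΔT = 297.04/14.44 = 20.56.
The heat pump delivers Q̇_H = COP × Ẇ = 32490 W; the resistance heater delivers Ẇ = 1580 W.
Extra = (COP − 1)·Ẇ = 30910 W.

30900 W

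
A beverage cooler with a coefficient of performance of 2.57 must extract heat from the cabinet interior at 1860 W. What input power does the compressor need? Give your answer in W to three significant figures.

724 W

Ẇ = Q̇_C/COP = 1860/2.57 = 723.7 W.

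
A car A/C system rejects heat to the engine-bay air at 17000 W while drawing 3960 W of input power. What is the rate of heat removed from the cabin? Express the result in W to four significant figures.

13040 W

For a cyclic device the first law requires Q̇_H = Q̇_C + Ẇ.
Q̇_C = Q̇_H − Ẇ = 13040 W.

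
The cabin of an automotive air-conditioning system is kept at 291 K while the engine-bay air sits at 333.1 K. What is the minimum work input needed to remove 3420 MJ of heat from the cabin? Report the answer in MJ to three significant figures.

495 MJ

The reservoir spacing is ΔT = 333.1 − 291 = 42.10 K.
The reversible limit is COP_R = T_C/ΔT = 6.912, so W_min = Q_C/COP = Q_C·ΔT/T_C.
W_min = 3420 × 42.10/291.00 = 494.8 MJ.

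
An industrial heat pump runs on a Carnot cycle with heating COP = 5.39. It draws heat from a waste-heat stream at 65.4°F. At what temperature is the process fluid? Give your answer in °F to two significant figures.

COP_HP = T_H/(T_H − T_C) rearranges to T_H = COP·T_C/(COP − 1).
With T_C = 291.71 K, T_H = 5.39 × 291.71/4.390 = 358.15 K.
Converting, 358.15 K = 185.01°F.

190 °F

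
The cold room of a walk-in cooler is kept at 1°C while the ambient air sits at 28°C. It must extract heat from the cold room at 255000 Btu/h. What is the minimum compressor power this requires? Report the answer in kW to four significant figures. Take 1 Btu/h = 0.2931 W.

In absolute terms T_C = 274.15 K and T_H = 301.15 K, so ΔT = 27.00 K.
COP_Carnot = T_C/ΔT = 274.15/27.00 = 10.15.
Ẇ_min = Q̇/COP_Carnot = 255000/10.15 = 25110 Btu/h = 7.361 kW.

7.361 kW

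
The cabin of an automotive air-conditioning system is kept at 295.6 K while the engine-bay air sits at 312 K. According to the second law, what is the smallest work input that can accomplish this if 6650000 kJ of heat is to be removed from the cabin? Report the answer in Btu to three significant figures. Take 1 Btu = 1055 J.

350000 Btu

The reservoir spacing is ΔT = 312 − 295.6 = 16.40 K.
The reversible limit is COP_R = T_C/ΔT = 18.02, so W_min = Q_C/COP = Q_C·ΔT/T_C.
W_min = 6650000 × 16.40/295.60 = 368900 kJ = 349700 Btu.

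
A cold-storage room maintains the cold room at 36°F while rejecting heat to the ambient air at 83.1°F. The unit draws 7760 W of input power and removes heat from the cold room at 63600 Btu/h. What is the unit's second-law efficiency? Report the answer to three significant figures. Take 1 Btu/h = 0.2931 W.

Converting, Q̇_C = 63600 Btu/h = 18640 W, so COP_actual = Q̇_C/Ẇ = 18640/7760 = 2.402.
In absolute terms T_C = 275.37 K and T_H = 301.54 K, so ΔT = 26.17 K.
COP_Carnot = T_C/ΔT = 275.37/26.17 = 10.52.
η_II = COP_actual/COP_Carnot = 2.402/10.52 = 0.2283.

0.228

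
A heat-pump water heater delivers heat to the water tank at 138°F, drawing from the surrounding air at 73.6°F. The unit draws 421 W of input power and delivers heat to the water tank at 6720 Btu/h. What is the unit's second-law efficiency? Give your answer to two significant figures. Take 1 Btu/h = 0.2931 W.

0.50

Converting, Q̇_H = 6720 Btu/h = 1970 W, so COP_actual = Q̇_H/Ẇ = 1970/421.0 = 4.678.
In absolute terms T_C = 296.26 K and T_H = 332.04 K, so ΔT = 35.78 K.
COP_Carnot = T_H/ΔT = 332.04/35.78 = 9.281.
η_II = COP_actual/COP_Carnot = 4.678/9.281 = 0.5041.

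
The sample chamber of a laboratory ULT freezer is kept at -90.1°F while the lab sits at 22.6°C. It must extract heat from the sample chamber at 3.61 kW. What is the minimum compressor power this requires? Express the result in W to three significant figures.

1590 W

In absolute terms T_C = 205.32 K and T_H = 295.75 K, so ΔT = 90.43 K.
COP_Carnot = T_C/ΔT = 205.32/90.43 = 2.270.
Ẇ_min = Q̇/COP_Carnot = 3.610/2.270 = 1.590 kW = 1590 W.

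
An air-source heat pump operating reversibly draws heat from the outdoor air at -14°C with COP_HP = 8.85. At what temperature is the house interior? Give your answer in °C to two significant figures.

COP_HP = T_H/(T_H − T_C) rearranges to T_H = COP·T_C/(COP − 1).
With T_C = 259.15 K, T_H = 8.85 × 259.15/7.850 = 292.16 K.
Converting, 292.16 K = 19.01°C.

19 °C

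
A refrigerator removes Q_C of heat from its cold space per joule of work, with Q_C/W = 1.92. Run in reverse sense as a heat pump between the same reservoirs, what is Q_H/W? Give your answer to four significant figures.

2.920

The first law on one cycle gives Q_H = Q_C + W, so Q_H/W = Q_C/W + 1.
COP_HP = COP_R + 1 = 1.92 + 1 = 2.92.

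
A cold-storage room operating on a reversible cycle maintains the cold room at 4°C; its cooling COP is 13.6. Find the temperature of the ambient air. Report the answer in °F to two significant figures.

76 °F

COP_R = T_C/(T_H − T_C) gives T_H − T_C = T_C/COP.
With T_C = 277.15 K, T_H = 277.15 × (1 + 1/13.6) = 297.53 K.
Converting, 297.53 K = 75.88°F.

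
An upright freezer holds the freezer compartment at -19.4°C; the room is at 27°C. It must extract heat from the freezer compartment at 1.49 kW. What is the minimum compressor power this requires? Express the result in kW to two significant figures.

0.27 kW

In absolute terms T_C = 253.75 K and T_H = 300.15 K, so ΔT = 46.40 K.
COP_Carnot = T_C/ΔT = 253.75/46.40 = 5.469.
Ẇ_min = Q̇/COP_Carnot = 1.490/5.469 = 0.2725 kW.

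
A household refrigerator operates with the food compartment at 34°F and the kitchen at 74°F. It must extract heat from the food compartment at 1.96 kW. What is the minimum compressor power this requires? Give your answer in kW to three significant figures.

In absolute terms T_C = 274.26 K and T_H = 296.48 K, so ΔT = 22.22 K.
COP_Carnot = T_C/ΔT = 274.26/22.22 = 12.34.
Ẇ_min = Q̇/COP_Carnot = 1.960/12.34 = 0.1588 kW.

0.159 kW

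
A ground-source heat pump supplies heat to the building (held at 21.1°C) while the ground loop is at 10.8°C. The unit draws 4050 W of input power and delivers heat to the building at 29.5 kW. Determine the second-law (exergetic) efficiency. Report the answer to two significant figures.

0.25

Converting, Q̇_H = 29.50 kW = 29500 W, so COP_actual = Q̇_H/Ẇ = 29500/4050 = 7.284.
In absolute terms T_C = 283.95 K and T_H = 294.25 K, so ΔT = 10.30 K.
COP_Carnot = T_H/ΔT = 294.25/10.30 = 28.57.
η_II = COP_actual/COP_Carnot = 7.284/28.57 = 0.2550.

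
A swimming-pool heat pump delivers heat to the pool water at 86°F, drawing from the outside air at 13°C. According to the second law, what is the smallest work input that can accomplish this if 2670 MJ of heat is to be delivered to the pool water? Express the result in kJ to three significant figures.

In absolute terms T_C = 286.15 K and T_H = 303.15 K, so ΔT = 17.00 K.
The reversible limit is COP_HP = T_H/ΔT = 17.83, so W_min = Q_H/COP = Q_H·ΔT/T_H.
W_min = 2670 × 17.00/303.15 = 149.7 MJ = 149700 kJ.

150000 kJ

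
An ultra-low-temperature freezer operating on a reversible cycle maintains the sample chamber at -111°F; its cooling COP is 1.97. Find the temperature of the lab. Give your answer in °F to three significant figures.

COP_R = T_C/(T_H − T_C) gives T_H − T_C = T_C/COP.
With T_C = 193.71 K, T_H = 193.71 × (1 + 1/1.97) = 292.03 K.
Converting, 292.03 K = 65.99°F.

66.0 °F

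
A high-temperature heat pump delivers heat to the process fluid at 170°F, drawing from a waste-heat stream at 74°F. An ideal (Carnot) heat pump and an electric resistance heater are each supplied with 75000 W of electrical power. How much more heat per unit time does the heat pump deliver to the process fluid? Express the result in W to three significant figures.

417000 W

In absolute terms T_C = 296.48 K and T_H = 349.82 K, so ΔT = 53.33 K.
COP_Carnot = T_H/ΔT = 349.82/53.33 = 6.559.
The heat pump delivers Q̇_H = COP × Ẇ = 491900 W; the resistance heater delivers Ẇ = 75000 W.
Extra = (COP − 1)·Ẇ = 416900 W.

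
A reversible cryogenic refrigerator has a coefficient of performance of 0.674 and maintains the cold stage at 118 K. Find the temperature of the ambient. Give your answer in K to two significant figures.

290 K

COP_R = T_C/(T_H − T_C) gives T_H − T_C = T_C/COP.
With T_C = 118.00 K, T_H = 118.00 × (1 + 1/0.674) = 293.07 K.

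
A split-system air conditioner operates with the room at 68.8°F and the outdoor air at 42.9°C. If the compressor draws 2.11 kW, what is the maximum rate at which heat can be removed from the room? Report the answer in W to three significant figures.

In absolute terms T_C = 293.59 K and T_H = 316.05 K, so ΔT = 22.46 K.
COP_Carnot = T_C/ΔT = 293.59/22.46 = 13.07.
Q̇_max = COP_Carnot × Ẇ = 13.07 × 2.110 kW = 27.59 kW = 27590 W.

27600 W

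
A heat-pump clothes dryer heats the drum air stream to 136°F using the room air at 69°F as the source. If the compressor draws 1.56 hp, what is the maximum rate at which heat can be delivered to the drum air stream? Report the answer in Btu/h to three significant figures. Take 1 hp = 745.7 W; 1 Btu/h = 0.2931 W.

In absolute terms T_C = 293.71 K and T_H = 330.93 K, so ΔT = 37.22 K.
COP_Carnot = T_H/ΔT = 330.93/37.22 = 8.891.
Q̇_max = COP_Carnot × Ẇ = 8.891 × 1.560 hp = 13.87 hp = 35290 Btu/h.

35300 Btu/h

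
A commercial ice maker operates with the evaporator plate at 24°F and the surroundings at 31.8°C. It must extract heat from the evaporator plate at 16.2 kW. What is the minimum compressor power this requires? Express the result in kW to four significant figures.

In absolute terms T_C = 268.71 K and T_H = 304.95 K, so ΔT = 36.24 K.
COP_Carnot = T_C/ΔT = 268.71/36.24 = 7.414.
Ẇ_min = Q̇/COP_Carnot = 16.20/7.414 = 2.185 kW.

2.185 kW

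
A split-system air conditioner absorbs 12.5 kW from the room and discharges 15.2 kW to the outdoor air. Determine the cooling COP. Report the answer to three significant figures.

4.63

The first law gives Q̇_H = Q̇_C + Ẇ, so the three rates are Q̇_C = 12.50, Q̇_H = 15.20, Ẇ = 2.700 kW.
COP_R = Q̇_C/Ẇ = 12.50/2.700 = 4.630.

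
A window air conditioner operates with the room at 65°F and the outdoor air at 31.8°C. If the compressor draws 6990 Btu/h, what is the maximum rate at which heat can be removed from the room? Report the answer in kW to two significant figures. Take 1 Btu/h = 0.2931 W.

44 kW

In absolute terms T_C = 291.48 K and T_H = 304.95 K, so ΔT = 13.47 K.
COP_Carnot = T_C/ΔT = 291.48/13.47 = 21.64.
Q̇_max = COP_Carnot × Ẇ = 21.64 × 6990 Btu/h = 151300 Btu/h = 44.35 kW.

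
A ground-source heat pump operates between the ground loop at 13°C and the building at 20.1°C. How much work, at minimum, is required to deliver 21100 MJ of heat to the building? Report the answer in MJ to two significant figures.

In absolute terms T_C = 286.15 K and T_H = 293.25 K, so ΔT = 7.100 K.
The reversible limit is COP_HP = T_H/ΔT = 41.30, so W_min = Q_H/COP = Q_H·ΔT/T_H.
W_min = 21100 × 7.100/293.25 = 510.9 MJ.

510 MJ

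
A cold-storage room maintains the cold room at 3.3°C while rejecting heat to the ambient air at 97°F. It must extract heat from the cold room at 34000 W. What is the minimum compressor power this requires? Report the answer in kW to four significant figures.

4.035 kW

In absolute terms T_C = 276.45 K and T_H = 309.26 K, so ΔT = 32.81 K.
COP_Carnot = T_C/ΔT = 276.45/32.81 = 8.425.
Ẇ_min = Q̇/COP_Carnot = 34000/8.425 = 4035 W = 4.035 kW.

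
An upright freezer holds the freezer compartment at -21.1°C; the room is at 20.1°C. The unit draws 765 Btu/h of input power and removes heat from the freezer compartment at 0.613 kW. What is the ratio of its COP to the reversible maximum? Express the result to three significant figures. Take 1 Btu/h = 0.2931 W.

0.447

Converting, Q̇_C = 0.6130 kW = 2091 Btu/h, so COP_actual = Q̇_C/Ẇ = 2091/765.0 = 2.734.
In absolute terms T_C = 252.05 K and T_H = 293.25 K, so ΔT = 41.20 K.
COP_Carnot = T_C/ΔT = 252.05/41.20 = 6.118.
η_II = COP_actual/COP_Carnot = 2.734/6.118 = 0.4469.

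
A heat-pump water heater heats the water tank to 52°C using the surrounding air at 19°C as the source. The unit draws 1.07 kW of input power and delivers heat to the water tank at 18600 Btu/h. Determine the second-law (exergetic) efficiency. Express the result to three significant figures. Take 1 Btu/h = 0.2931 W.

0.517

Converting, Q̇_H = 18600 Btu/h = 5.452 kW, so COP_actual = Q̇_H/Ẇ = 5.452/1.070 = 5.095.
In absolute terms T_C = 292.15 K and T_H = 325.15 K, so ΔT = 33.00 K.
COP_Carnot = T_H/ΔT = 325.15/33.00 = 9.853.
η_II = COP_actual/COP_Carnot = 5.095/9.853 = 0.5171.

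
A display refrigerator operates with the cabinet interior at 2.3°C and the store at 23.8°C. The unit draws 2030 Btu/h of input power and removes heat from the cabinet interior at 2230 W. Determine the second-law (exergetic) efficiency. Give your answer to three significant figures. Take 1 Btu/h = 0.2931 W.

Converting, Q̇_C = 2230 W = 7608 Btu/h, so COP_actual = Q̇_C/Ẇ = 7608/2030 = 3.748.
In absolute terms T_C = 275.45 K and T_H = 296.95 K, so ΔT = 21.50 K.
COP_Carnot = T_C/ΔT = 275.45/21.50 = 12.81.
η_II = COP_actual/COP_Carnot = 3.748/12.81 = 0.2925.

0.293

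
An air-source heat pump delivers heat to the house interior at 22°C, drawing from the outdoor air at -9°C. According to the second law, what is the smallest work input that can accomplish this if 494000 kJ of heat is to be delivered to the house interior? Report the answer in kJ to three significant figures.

51900 kJ

In absolute terms T_C = 264.15 K and T_H = 295.15 K, so ΔT = 31.00 K.
The reversible limit is COP_HP = T_H/ΔT = 9.521, so W_min = Q_H/COP = Q_H·ΔT/T_H.
W_min = 494000 × 31.00/295.15 = 51890 kJ.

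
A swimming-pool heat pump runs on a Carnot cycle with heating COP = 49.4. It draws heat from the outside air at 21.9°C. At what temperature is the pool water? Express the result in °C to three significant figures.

28.0 °C

COP_HP = T_H/(T_H − T_C) rearranges to T_H = COP·T_C/(COP − 1).
With T_C = 295.05 K, T_H = 49.4 × 295.05/48.40 = 301.15 K.
Converting, 301.15 K = 28.00°C.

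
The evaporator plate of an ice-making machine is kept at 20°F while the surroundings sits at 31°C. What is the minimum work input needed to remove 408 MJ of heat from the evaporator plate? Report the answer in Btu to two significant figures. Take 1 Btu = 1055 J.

55000 Btu

In absolute terms T_C = 266.48 K and T_H = 304.15 K, so ΔT = 37.67 K.
The reversible limit is COP_R = T_C/ΔT = 7.075, so W_min = Q_C/COP = Q_C·ΔT/T_C.
W_min = 408.0 × 37.67/266.48 = 57.67 MJ = 54660 Btu.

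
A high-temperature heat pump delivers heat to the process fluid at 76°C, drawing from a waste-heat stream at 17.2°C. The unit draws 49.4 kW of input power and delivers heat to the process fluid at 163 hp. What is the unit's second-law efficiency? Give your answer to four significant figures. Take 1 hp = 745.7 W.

0.4144

Converting, Q̇_H = 163.0 hp = 121.5 kW, so COP_actual = Q̇_H/Ẇ = 121.5/49.40 = 2.461.
In absolute terms T_C = 290.35 K and T_H = 349.15 K, so ΔT = 58.80 K.
COP_Carnot = T_H/ΔT = 349.15/58.80 = 5.938.
η_II = COP_actual/COP_Carnot = 2.461/5.938 = 0.4144.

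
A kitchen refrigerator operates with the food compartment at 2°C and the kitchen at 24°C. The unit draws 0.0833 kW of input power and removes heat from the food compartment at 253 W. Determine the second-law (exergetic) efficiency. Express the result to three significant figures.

Converting, Q̇_C = 253.0 W = 0.2530 kW, so COP_actual = Q̇_C/Ẇ = 0.2530/0.08330 = 3.037.
In absolute terms T_C = 275.15 K and T_H = 297.15 K, so ΔT = 22.00 K.
COP_Carnot = T_C/ΔT = 275.15/22.00 = 12.51.
η_II = COP_actual/COP_Carnot = 3.037/12.51 = 0.2428.

0.243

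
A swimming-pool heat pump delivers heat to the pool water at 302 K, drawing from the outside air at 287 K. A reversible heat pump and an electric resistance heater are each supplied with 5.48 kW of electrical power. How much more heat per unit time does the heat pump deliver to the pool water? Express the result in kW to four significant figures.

104.9 kW

The reservoir spacing is ΔT = 302 − 287 = 15.00 K.
COP_Carnot = T_H/ΔT = 302.00/15.00 = 20.13.
The heat pump delivers Q̇_H = COP × Ẇ = 110.3 kW; the resistance heater delivers Ẇ = 5.480 kW.
Extra = (COP − 1)·Ẇ = 104.9 kW.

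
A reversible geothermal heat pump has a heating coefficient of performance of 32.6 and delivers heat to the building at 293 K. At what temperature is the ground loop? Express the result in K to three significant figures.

284 K

COP_HP = T_H/(T_H − T_C) gives T_H − T_C = T_H/COP.
With T_H = 293.00 K, T_C = 293.00 × (1 − 1/32.6) = 284.01 K.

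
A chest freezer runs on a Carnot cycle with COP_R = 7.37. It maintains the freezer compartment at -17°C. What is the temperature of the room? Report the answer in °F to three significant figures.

COP_R = T_C/(T_H − T_C) gives T_H − T_C = T_C/COP.
With T_C = 256.15 K, T_H = 256.15 × (1 + 1/7.37) = 290.91 K.
Converting, 290.91 K = 63.96°F.

64.0 °F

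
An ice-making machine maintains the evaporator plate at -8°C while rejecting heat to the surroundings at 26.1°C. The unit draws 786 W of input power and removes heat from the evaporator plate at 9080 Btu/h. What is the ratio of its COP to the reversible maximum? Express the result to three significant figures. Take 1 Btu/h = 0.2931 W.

0.435

Converting, Q̇_C = 9080 Btu/h = 2661 W, so COP_actual = Q̇_C/Ẇ = 2661/786.0 = 3.386.
In absolute terms T_C = 265.15 K and T_H = 299.25 K, so ΔT = 34.10 K.
COP_Carnot = T_C/ΔT = 265.15/34.10 = 7.776.
η_II = COP_actual/COP_Carnot = 3.386/7.776 = 0.4355.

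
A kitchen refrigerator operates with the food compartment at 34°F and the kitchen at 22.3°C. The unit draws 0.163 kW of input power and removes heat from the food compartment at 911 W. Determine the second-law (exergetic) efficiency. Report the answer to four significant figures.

0.4318

Converting, Q̇_C = 911.0 W = 0.9110 kW, so COP_actual = Q̇_C/Ẇ = 0.9110/0.1630 = 5.589.
In absolute terms T_C = 274.26 K and T_H = 295.45 K, so ΔT = 21.19 K.
COP_Carnot = T_C/ΔT = 274.26/21.19 = 12.94.
η_II = COP_actual/COP_Carnot = 5.589/12.94 = 0.4318.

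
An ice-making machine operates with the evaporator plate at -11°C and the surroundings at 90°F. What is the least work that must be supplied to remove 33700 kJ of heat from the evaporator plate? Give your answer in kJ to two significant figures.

In absolute terms T_C = 262.15 K and T_H = 305.37 K, so ΔT = 43.22 K.
The reversible limit is COP_R = T_C/ΔT = 6.065, so W_min = Q_C/COP = Q_C·ΔT/T_C.
W_min = 33700 × 43.22/262.15 = 5556 kJ.

5600 kJ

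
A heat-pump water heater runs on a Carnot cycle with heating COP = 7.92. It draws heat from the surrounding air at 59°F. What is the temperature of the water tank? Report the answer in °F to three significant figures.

COP_HP = T_H/(T_H − T_C) rearranges to T_H = COP·T_C/(COP − 1).
With T_C = 288.15 K, T_H = 7.92 × 288.15/6.920 = 329.79 K.
Converting, 329.79 K = 133.95°F.

134 °F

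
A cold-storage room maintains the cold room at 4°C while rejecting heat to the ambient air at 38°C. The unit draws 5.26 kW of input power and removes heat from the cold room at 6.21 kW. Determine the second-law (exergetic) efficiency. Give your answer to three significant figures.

COP_actual = Q̇_C/Ẇ = 6.210/5.260 = 1.181.
In absolute terms T_C = 277.15 K and T_H = 311.15 K, so ΔT = 34.00 K.
COP_Carnot = T_C/ΔT = 277.15/34.00 = 8.151.
η_II = COP_actual/COP_Carnot = 1.181/8.151 = 0.1448.

0.145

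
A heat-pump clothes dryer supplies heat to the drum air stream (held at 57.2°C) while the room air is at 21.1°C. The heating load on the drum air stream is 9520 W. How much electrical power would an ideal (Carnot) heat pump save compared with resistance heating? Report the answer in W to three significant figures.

In absolute terms T_C = 294.25 K and T_H = 330.35 K, so ΔT = 36.10 K.
COP_Carnot = T_H/ΔT = 330.35/36.10 = 9.151.
Resistance heating needs Ẇ_res = Q̇_H = 9520 W; the reversible heat pump needs only Ẇ_hp = Q̇_H/COP = 1040 W.
Saving = 9520 − 1040 = 8480 W.

8480 W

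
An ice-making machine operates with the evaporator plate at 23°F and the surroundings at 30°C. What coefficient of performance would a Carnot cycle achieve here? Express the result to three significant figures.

7.66

In absolute terms T_C = 268.15 K and T_H = 303.15 K, so ΔT = 35.00 K.
For a reversible cycle, COP_Carnot = T_C/ΔT = 268.15/35.00 = 7.661.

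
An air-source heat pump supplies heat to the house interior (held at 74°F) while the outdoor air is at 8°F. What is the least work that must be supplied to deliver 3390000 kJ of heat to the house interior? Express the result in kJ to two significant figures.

In absolute terms T_C = 259.82 K and T_H = 296.48 K, so ΔT = 36.67 K.
The reversible limit is COP_HP = T_H/ΔT = 8.086, so W_min = Q_H/COP = Q_H·ΔT/T_H.
W_min = 3390000 × 36.67/296.48 = 419200 kJ.

420000 kJ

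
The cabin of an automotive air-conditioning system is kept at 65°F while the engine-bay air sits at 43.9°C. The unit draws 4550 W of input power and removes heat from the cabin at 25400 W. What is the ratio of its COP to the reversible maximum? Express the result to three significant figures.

0.490

COP_actual = Q̇_C/Ẇ = 25400/4550 = 5.582.
In absolute terms T_C = 291.48 K and T_H = 317.05 K, so ΔT = 25.57 K.
COP_Carnot = T_C/ΔT = 291.48/25.57 = 11.40.
η_II = COP_actual/COP_Carnot = 5.582/11.40 = 0.4896.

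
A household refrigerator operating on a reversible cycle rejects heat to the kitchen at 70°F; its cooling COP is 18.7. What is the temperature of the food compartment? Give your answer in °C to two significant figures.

6.2 °C

For a Carnot refrigerator COP_R = T_C/(T_H − T_C), so T_C = COP·T_H/(1 + COP).
With T_H = 294.26 K, T_C = 18.7 × 294.26/19.70 = 279.32 K.
Converting, 279.32 K = 6.17°C.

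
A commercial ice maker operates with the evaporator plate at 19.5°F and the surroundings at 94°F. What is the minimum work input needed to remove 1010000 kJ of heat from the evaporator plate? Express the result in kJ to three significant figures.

157000 kJ

In absolute terms T_C = 266.21 K and T_H = 307.59 K, so ΔT = 41.39 K.
The reversible limit is COP_R = T_C/ΔT = 6.432, so W_min = Q_C/COP = Q_C·ΔT/T_C.
W_min = 1010000 × 41.39/266.21 = 157000 kJ.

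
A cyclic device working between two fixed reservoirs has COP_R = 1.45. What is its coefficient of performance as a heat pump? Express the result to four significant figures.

2.450

The first law on one cycle gives Q_H = Q_C + W, so Q_H/W = Q_C/W + 1.
COP_HP = COP_R + 1 = 1.45 + 1 = 2.45.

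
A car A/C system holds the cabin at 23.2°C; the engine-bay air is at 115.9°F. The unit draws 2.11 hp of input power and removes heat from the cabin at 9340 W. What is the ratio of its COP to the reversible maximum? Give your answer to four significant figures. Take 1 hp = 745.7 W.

0.4689

Converting, Q̇_C = 9340 W = 12.53 hp, so COP_actual = Q̇_C/Ẇ = 12.53/2.110 = 5.936.
In absolute terms T_C = 296.35 K and T_H = 319.76 K, so ΔT = 23.41 K.
COP_Carnot = T_C/ΔT = 296.35/23.41 = 12.66.
η_II = COP_actual/COP_Carnot = 5.936/12.66 = 0.4689.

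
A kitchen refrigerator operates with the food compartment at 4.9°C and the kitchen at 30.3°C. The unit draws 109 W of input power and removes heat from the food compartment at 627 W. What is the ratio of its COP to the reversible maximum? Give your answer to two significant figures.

0.53

COP_actual = Q̇_C/Ẇ = 627.0/109.0 = 5.752.
In absolute terms T_C = 278.05 K and T_H = 303.45 K, so ΔT = 25.40 K.
COP_Carnot = T_C/ΔT = 278.05/25.40 = 10.95.
η_II = COP_actual/COP_Carnot = 5.752/10.95 = 0.5255.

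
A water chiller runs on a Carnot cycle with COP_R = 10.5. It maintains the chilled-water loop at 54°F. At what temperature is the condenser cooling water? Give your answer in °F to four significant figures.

COP_R = T_C/(T_H − T_C) gives T_H − T_C = T_C/COP.
With T_C = 285.37 K, T_H = 285.37 × (1 + 1/10.5) = 312.55 K.
Converting, 312.55 K = 102.92°F.

102.9 °F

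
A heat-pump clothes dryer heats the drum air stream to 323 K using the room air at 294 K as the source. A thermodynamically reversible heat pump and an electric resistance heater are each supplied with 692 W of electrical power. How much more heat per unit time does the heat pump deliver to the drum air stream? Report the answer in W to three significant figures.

7020 W

The reservoir spacing is ΔT = 323 − 294 = 29.00 K.
COP_Carnot = T_H/ΔT = 323.00/29.00 = 11.14.
The heat pump delivers Q̇_H = COP × Ẇ = 7707 W; the resistance heater delivers Ẇ = 692.0 W.
Extra = (COP − 1)·Ẇ = 7015 W.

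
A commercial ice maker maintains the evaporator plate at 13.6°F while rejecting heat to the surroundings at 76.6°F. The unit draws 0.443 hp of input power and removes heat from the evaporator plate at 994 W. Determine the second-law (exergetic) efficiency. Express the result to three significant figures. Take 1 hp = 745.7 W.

0.401

Converting, Q̇_C = 994.0 W = 1.333 hp, so COP_actual = Q̇_C/Ẇ = 1.333/0.4430 = 3.009.
In absolute terms T_C = 262.93 K and T_H = 297.93 K, so ΔT = 35.00 K.
COP_Carnot = T_C/ΔT = 262.93/35.00 = 7.512.
η_II = COP_actual/COP_Carnot = 3.009/7.512 = 0.4005.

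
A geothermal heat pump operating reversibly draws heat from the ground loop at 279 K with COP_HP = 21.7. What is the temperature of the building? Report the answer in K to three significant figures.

292 K

COP_HP = T_H/(T_H − T_C) rearranges to T_H = COP·T_C/(COP − 1).
With T_C = 279.00 K, T_H = 21.7 × 279.00/20.70 = 292.48 K.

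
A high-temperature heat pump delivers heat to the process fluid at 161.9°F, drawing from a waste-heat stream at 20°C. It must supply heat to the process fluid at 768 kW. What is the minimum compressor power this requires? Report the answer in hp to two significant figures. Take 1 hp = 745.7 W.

160 hp

In absolute terms T_C = 293.15 K and T_H = 345.32 K, so ΔT = 52.17 K.
COP_Carnot = T_H/ΔT = 345.32/52.17 = 6.619.
Ẇ_min = Q̇/COP_Carnot = 768.0/6.619 = 116.0 kW = 155.6 hp.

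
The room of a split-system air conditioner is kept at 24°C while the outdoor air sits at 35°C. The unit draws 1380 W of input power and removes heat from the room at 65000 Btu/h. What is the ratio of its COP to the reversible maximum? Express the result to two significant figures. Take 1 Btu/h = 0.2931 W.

Converting, Q̇_C = 65000 Btu/h = 19050 W, so COP_actual = Q̇_C/Ẇ = 19050/1380 = 13.81.
In absolute terms T_C = 297.15 K and T_H = 308.15 K, so ΔT = 11.00 K.
COP_Carnot = T_C/ΔT = 297.15/11.00 = 27.01.
η_II = COP_actual/COP_Carnot = 13.81/27.01 = 0.5111.

0.51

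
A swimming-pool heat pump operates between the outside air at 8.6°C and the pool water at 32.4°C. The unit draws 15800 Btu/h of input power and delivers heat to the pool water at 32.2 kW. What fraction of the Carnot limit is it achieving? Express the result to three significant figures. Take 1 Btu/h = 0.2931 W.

Converting, Q̇_H = 32.20 kW = 109900 Btu/h, so COP_actual = Q̇_H/Ẇ = 109900/15800 = 6.953.
In absolute terms T_C = 281.75 K and T_H = 305.55 K, so ΔT = 23.80 K.
COP_Carnot = T_H/ΔT = 305.55/23.80 = 12.84.
η_II = COP_actual/COP_Carnot = 6.953/12.84 = 0.5416.

0.542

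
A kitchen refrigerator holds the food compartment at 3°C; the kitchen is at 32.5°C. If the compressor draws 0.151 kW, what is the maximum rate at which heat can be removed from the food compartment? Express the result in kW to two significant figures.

In absolute terms T_C = 276.15 K and T_H = 305.65 K, so ΔT = 29.50 K.
COP_Carnot = T_C/ΔT = 276.15/29.50 = 9.361.
Q̇_max = COP_Carnot × Ẇ = 9.361 × 0.1510 kW = 1.414 kW.

1.4 kW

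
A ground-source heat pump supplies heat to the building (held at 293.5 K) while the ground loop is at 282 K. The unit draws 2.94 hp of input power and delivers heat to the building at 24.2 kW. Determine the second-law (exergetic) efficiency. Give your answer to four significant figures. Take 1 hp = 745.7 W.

0.4325

Converting, Q̇_H = 24.20 kW = 32.45 hp, so COP_actual = Q̇_H/Ẇ = 32.45/2.940 = 11.04.
The reservoir spacing is ΔT = 293.5 − 282 = 11.50 K.
COP_Carnot = T_H/ΔT = 293.50/11.50 = 25.52.
η_II = COP_actual/COP_Carnot = 11.04/25.52 = 0.4325.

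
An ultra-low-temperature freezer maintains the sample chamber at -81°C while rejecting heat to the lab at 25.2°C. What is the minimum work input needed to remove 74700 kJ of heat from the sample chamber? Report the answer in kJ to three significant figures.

41300 kJ

In absolute terms T_C = 192.15 K and T_H = 298.35 K, so ΔT = 106.2 K.
The reversible limit is COP_R = T_C/ΔT = 1.809, so W_min = Q_C/COP = Q_C·ΔT/T_C.
W_min = 74700 × 106.2/192.15 = 41290 kJ.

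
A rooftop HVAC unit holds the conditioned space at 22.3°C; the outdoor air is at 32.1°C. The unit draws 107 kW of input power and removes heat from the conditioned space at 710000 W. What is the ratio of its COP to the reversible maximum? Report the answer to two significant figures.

0.22

Converting, Q̇_C = 710000 W = 710.0 kW, so COP_actual = Q̇_C/Ẇ = 710.0/107.0 = 6.636.
In absolute terms T_C = 295.45 K and T_H = 305.25 K, so ΔT = 9.800 K.
COP_Carnot = T_C/ΔT = 295.45/9.800 = 30.15.
η_II = COP_actual/COP_Carnot = 6.636/30.15 = 0.2201.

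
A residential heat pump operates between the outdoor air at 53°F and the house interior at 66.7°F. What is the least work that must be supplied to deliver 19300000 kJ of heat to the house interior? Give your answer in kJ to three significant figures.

In absolute terms T_C = 284.82 K and T_H = 292.43 K, so ΔT = 7.611 K.
The reversible limit is COP_HP = T_H/ΔT = 38.42, so W_min = Q_H/COP = Q_H·ΔT/T_H.
W_min = 19300000 × 7.611/292.43 = 502300 kJ.

502000 kJ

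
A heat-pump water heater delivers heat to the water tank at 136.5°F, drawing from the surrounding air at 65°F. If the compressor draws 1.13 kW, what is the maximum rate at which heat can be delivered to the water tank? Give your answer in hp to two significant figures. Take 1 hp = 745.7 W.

In absolute terms T_C = 291.48 K and T_H = 331.21 K, so ΔT = 39.72 K.
COP_Carnot = T_H/ΔT = 331.21/39.72 = 8.338.
Q̇_max = COP_Carnot × Ẇ = 8.338 × 1.130 kW = 9.422 kW = 12.64 hp.

13 hp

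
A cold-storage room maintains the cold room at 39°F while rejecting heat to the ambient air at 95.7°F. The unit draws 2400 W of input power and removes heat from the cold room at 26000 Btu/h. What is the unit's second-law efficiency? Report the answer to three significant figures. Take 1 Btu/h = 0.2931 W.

0.361

Converting, Q̇_C = 26000 Btu/h = 7621 W, so COP_actual = Q̇_C/Ẇ = 7621/2400 = 3.175.
In absolute terms T_C = 277.04 K and T_H = 308.54 K, so ΔT = 31.50 K.
COP_Carnot = T_C/ΔT = 277.04/31.50 = 8.795.
η_II = COP_actual/COP_Carnot = 3.175/8.795 = 0.3610.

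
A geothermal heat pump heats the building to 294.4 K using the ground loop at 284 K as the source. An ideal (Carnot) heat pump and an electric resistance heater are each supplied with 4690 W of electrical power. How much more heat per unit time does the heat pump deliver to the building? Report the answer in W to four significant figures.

The reservoir spacing is ΔT = 294.4 − 284 = 10.40 K.
COP_Carnot = T_H/ΔT = 294.40/10.40 = 28.31.
The heat pump delivers Q̇_H = COP × Ẇ = 132800 W; the resistance heater delivers Ẇ = 4690 W.
Extra = (COP − 1)·Ẇ = 128100 W.

128100 W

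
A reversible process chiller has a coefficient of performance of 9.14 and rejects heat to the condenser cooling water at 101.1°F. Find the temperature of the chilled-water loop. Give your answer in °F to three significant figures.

For a Carnot refrigerator COP_R = T_C/(T_H − T_C), so T_C = COP·T_H/(1 + COP).
With T_H = 311.54 K, T_C = 9.14 × 311.54/10.14 = 280.82 K.
Converting, 280.82 K = 45.80°F.

45.8 °F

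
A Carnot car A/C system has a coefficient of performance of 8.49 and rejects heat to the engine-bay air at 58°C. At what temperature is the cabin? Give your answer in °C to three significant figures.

For a Carnot refrigerator COP_R = T_C/(T_H − T_C), so T_C = COP·T_H/(1 + COP).
With T_H = 331.15 K, T_C = 8.49 × 331.15/9.490 = 296.26 K.
Converting, 296.26 K = 23.11°C.

23.1 °C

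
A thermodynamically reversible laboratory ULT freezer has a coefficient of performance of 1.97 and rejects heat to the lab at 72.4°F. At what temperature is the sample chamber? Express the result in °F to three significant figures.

-107 °F

For a Carnot refrigerator COP_R = T_C/(T_H − T_C), so T_C = COP·T_H/(1 + COP).
With T_H = 295.59 K, T_C = 1.97 × 295.59/2.970 = 196.07 K.
Converting, 196.07 K = -106.75°F.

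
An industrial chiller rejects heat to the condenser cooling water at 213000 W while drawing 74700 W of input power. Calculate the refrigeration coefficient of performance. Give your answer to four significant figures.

The first law gives Q̇_H = Q̇_C + Ẇ, so the three rates are Q̇_C = 138300, Q̇_H = 213000, Ẇ = 74700 W.
COP_R = Q̇_C/Ẇ = 138300/74700 = 1.851.

1.851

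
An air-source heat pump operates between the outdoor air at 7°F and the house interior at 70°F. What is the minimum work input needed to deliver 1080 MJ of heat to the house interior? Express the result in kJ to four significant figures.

In absolute terms T_C = 259.26 K and T_H = 294.26 K, so ΔT = 35.00 K.
The reversible limit is COP_HP = T_H/ΔT = 8.407, so W_min = Q_H/COP = Q_H·ΔT/T_H.
W_min = 1080 × 35.00/294.26 = 128.5 MJ = 128500 kJ.

128500 kJ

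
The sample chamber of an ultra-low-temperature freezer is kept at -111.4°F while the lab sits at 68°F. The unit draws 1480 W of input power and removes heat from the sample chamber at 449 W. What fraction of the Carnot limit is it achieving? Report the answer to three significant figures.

0.156

COP_actual = Q̇_C/Ẇ = 449.0/1480 = 0.3034.
In absolute terms T_C = 193.48 K and T_H = 293.15 K, so ΔT = 99.67 K.
COP_Carnot = T_C/ΔT = 193.48/99.67 = 1.941.
η_II = COP_actual/COP_Carnot = 0.3034/1.941 = 0.1563.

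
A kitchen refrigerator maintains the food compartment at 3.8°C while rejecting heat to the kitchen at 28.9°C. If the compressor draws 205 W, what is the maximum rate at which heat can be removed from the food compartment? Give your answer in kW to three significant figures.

In absolute terms T_C = 276.95 K and T_H = 302.05 K, so ΔT = 25.10 K.
COP_Carnot = T_C/ΔT = 276.95/25.10 = 11.03.
Q̇_max = COP_Carnot × Ẇ = 11.03 × 205.0 W = 2262 W = 2.262 kW.

2.26 kW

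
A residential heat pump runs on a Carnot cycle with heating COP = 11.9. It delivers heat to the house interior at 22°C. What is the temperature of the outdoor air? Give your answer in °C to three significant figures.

-2.80 °C

COP_HP = T_H/(T_H − T_C) gives T_H − T_C = T_H/COP.
With T_H = 295.15 K, T_C = 295.15 × (1 − 1/11.9) = 270.35 K.
Converting, 270.35 K = -2.80°C.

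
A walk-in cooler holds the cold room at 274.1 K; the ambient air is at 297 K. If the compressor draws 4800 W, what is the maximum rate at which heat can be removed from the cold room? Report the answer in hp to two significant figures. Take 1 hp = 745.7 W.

The reservoir spacing is ΔT = 297 − 274.1 = 22.90 K.
COP_Carnot = T_C/ΔT = 274.10/22.90 = 11.97.
Q̇_max = COP_Carnot × Ẇ = 11.97 × 4800 W = 57450 W = 77.05 hp.

77 hp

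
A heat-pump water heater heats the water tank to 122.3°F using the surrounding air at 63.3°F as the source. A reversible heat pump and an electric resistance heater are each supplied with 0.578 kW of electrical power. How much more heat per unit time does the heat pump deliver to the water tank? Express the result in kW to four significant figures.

5.123 kW

In absolute terms T_C = 290.54 K and T_H = 323.32 K, so ΔT = 32.78 K.
COP_Carnot = T_H/ΔT = 323.32/32.78 = 9.864.
The heat pump delivers Q̇_H = COP × Ẇ = 5.701 kW; the resistance heater delivers Ẇ = 0.5780 kW.
Extra = (COP − 1)·Ẇ = 5.123 kW.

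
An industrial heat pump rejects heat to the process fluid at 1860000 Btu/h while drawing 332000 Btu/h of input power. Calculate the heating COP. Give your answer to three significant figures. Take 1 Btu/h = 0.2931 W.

The first law gives Q̇_H = Q̇_C + Ẇ, so the three rates are Q̇_C = 1528000, Q̇_H = 1860000, Ẇ = 332000 Btu/h.
COP_HP = Q̇_H/Ẇ = 1860000/332000 = 5.602.

5.60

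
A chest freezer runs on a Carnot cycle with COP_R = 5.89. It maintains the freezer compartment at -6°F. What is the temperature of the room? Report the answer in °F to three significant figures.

COP_R = T_C/(T_H − T_C) gives T_H − T_C = T_C/COP.
With T_C = 252.04 K, T_H = 252.04 × (1 + 1/5.89) = 294.83 K.
Converting, 294.83 K = 71.02°F.

71.0 °F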